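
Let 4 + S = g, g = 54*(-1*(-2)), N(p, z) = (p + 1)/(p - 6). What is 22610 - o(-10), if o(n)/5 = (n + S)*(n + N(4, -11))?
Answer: 28485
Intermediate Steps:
N(p, z) = (1 + p)/(-6 + p)
g = 108 (g = 54*2 = 108)
S = 104 (S = -4 + 108 = 104)
o(n) = 5*(104 + n)*(-5/2 + n) (o(n) = 5*((n + 104)*(n + (1 + 4)/(-6 + 4))) = 5*((104 + n)*(n + 5/(-2))) = 5*((104 + n)*(n - ½*5)) = 5*((104 + n)*(n - 5/2)) = 5*((104 + n)*(-5/2 + n)) = 5*(104 + n)*(-5/2 + n))
22610 - o(-10) = 22610 - (-1300 + 5*(-10)² + (1015/2)*(-10)) = 22610 - (-1300 + 5*100 - 5075) = 22610 - (-1300 + 500 - 5075) = 22610 - 1*(-5875) = 22610 + 5875 = 28485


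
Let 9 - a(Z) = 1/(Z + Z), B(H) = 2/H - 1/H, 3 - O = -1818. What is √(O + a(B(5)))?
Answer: √7310/2 ≈ 42.749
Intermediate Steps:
O = 1821 (O = 3 - 1*(-1818) = 3 + 1818 = 1821)
B(H) = 1/H
a(Z) = 9 - 1/(2*Z) (a(Z) = 9 - 1/(Z + Z) = 9 - 1/(2*Z))
√(O + a(B(5))) = √(1821 + (9 - 1/(2*(1/5)))) = √(1821 + (9 - 1/(2*⅕))) = √(1821 + (9 - ½*5)) = √(1821 + (9 - 5/2)) = √(1821 + 13/2) = √(3655/2) = √7310/2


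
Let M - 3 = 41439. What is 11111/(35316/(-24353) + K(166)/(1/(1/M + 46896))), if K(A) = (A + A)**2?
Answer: 5606816297943/2608405745143624852 ≈ 2.1495e-6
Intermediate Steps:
M = 41442 (M = 3 + 41439 = 41442)
K(A) = 4*A**2 (K(A) = (2*A)**2 = 4*A**2)
11111/(35316/(-24353) + K(166)/(1/(1/M + 46896))) = 11111/(35316/(-24353) + (4*166**2)/(1/(1/41442 + 46896))) = 11111/(35316*(-1/24353) + (4*27556)/(1/(1/41442 + 46896))) = 11111/(-35316/24353 + 110224/(1/(1943464033/41442))) = 11111/(-35316/24353 + 110224/(41442/1943464033)) = 11111/(-35316/24353 + 110224*(1943464033/41442)) = 11111/(-35316/24353 + 107108189786696/20721) = 11111/(2608405745143624852/504618513) = 11111*(504618513/2608405745143624852) = 5606816297943/2608405745143624852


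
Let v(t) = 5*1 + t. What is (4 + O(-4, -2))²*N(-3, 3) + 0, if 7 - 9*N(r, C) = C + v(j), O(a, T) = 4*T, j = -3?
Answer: 32/9 ≈ 3.5556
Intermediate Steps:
v(t) = 5 + t
N(r, C) = 5/9 - C/9 (N(r, C) = 7/9 - (C + (5 - 3))/9 = 7/9 - (C + 2)/9 = 7/9 - (2 + C)/9 = 7/9 + (-2/9 - C/9) = 5/9 - C/9)
(4 + O(-4, -2))²*N(-3, 3) + 0 = (4 + 4*(-2))²*(5/9 - ⅑*3) + 0 = (4 - 8)²*(5/9 - ⅓) + 0 = (-4)²*(2/9) + 0 = 16*(2/9) + 0 = 32/9 + 0 = 32/9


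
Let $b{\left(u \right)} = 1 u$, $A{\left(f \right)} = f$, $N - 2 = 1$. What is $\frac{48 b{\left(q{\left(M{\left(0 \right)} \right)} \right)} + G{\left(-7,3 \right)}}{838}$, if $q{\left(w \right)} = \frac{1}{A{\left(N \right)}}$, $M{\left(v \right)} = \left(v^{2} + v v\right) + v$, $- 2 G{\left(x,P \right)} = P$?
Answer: $\frac{29}{1676} \approx 0.017303$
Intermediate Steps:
$N = 3$ ($N = 2 + 1 = 3$)
$G{\left(x,P \right)} = - \frac{P}{2}$
$M{\left(v \right)} = v + 2 v^{2}$ ($M{\left(v \right)} = \left(v^{2} + v^{2}\right) + v = 2 v^{2} + v = v + 2 v^{2}$)
$q{\left(w \right)} = \frac{1}{3}$
$b{\left(u \right)} = u$
$\frac{48 b{\left(q{\left(M{\left(0 \right)} \right)} \right)} + G{\left(-7,3 \right)}}{838} = \frac{48 \cdot \frac{1}{3} - \frac{3}{2}}{838} = \left(16 - \frac{3}{2}\right) \frac{1}{838} = \frac{29}{2} \cdot \frac{1}{838} = \frac{29}{1676}$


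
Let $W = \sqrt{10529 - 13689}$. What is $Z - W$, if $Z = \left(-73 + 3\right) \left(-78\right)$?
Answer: $5460 - 2 i \sqrt{790} \approx 5460.0 - 56.214 i$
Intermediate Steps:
$Z = 5460$ ($Z = \left(-70\right) \left(-78\right) = 5460$)
$W = 2 i \sqrt{790}$ ($W = \sqrt{-3160} = 2 i \sqrt{790} \approx 56.214 i$)
$Z - W = 5460 - 2 i \sqrt{790}$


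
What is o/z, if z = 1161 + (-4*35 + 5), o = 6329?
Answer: 6329/1026 ≈ 6.1686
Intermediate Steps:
z = 1026 (z = 1161 + (-140 + 5) = 1161 - 135 = 1026)
o/z = 6329/1026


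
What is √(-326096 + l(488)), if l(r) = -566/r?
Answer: I*√4853630127/122 ≈ 571.05*I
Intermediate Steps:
√(-326096 + l(488)) = √(-326096 - 566/488) = √(-326096 - 566*1/488) = √(-326096 - 283/244) = √(-79567707/244) = I*√4853630127/122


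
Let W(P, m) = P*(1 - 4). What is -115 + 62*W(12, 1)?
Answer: -2347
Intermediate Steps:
W(P, m) = -3*P (W(P, m) = P*(-3) = -3*P)
-115 + 62*W(12, 1) = -115 + 62*(-3*12) = -115 + 62*(-36) = -115 - 2232 = -2347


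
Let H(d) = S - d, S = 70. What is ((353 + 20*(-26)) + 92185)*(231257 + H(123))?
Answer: 21274929672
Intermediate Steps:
H(d) = 70 - d
((353 + 20*(-26)) + 92185)*(231257 + H(123)) = ((353 + 20*(-26)) + 92185)*(231257 + (70 - 1*123)) = ((353 - 520) + 92185)*(231257 + (70 - 123)) = (-167 + 92185)*(231257 - 53) = 92018*231204 = 21274929672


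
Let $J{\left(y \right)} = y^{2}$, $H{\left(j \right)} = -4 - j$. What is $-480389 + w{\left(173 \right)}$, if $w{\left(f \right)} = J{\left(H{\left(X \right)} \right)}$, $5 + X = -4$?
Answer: $-480364$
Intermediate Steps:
$X = -9$ ($X = -5 - 4 = -9$)
$w{\left(f \right)} = 25$ ($w{\left(f \right)} = \left(-4 - -9\right)^{2} = \left(-4 + 9\right)^{2} = 5^{2} = 25$)
$-480389 + w{\left(173 \right)} = -480389 + 25 = -480364$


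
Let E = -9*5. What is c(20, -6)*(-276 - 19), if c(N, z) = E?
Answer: 13275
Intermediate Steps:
E = -45
c(N, z) = -45
c(20, -6)*(-276 - 19) = -45*(-276 - 19) = -45*(-295) = 13275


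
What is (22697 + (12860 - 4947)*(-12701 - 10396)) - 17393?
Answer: -182761257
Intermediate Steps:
(22697 + (12860 - 4947)*(-12701 - 10396)) - 17393 = (22697 + 7913*(-23097)) - 17393 = (22697 - 182766561) - 17393 = -182743864 - 17393 = -182761257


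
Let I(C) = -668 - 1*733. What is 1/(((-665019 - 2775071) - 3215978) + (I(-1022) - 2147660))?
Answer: -1/8805129 ≈ -1.1357e-7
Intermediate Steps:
I(C) = -1401 (I(C) = -668 - 733 = -1401)
1/(((-665019 - 2775071) - 3215978) + (I(-1022) - 2147660)) = 1/(((-665019 - 2775071) - 3215978) + (-1401 - 2147660)) = 1/((-3440090 - 3215978) - 2149061) = 1/(-6656068 - 2149061) = 1/(-8805129) = -1/8805129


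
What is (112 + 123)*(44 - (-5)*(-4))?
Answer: 5640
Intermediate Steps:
(112 + 123)*(44 - (-5)*(-4)) = 235*(44 - 1*20) = 235*(44 - 20) = 235*24 = 5640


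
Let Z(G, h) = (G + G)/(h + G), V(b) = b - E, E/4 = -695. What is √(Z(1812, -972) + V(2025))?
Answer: √5891410/35 ≈ 69.349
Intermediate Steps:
E = -2780 (E = 4*(-695) = -2780)
V(b) = 2780 + b (V(b) = b - 1*(-2780) = b + 2780 = 2780 + b)
Z(G, h) = 2*G/(G + h) (Z(G, h) = (2*G)/(G + h) = 2*G/(G + h))
√(Z(1812, -972) + V(2025)) = √(2*1812/(1812 - 972) + (2780 + 2025)) = √(2*1812/840 + 4805) = √(2*1812*(1/840) + 4805) = √(151/35 + 4805) = √(168326/35) = √5891410/35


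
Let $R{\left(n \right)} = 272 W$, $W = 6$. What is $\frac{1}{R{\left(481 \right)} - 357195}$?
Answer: $- \frac{1}{355563} \approx -2.8124 \cdot 10^{-6}$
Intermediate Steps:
$R{\left(n \right)} = 1632$ ($R{\left(n \right)} = 272 \cdot 6 = 1632$)
$\frac{1}{R{\left(481 \right)} - 357195} = \frac{1}{1632 - 357195} = \frac{1}{-355563} = - \frac{1}{355563}$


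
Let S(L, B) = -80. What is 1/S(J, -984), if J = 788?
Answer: -1/80 ≈ -0.012500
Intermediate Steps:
1/S(J, -984) = 1/(-80) = -1/80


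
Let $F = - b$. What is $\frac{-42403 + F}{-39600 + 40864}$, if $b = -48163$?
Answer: $\frac{360}{79} \approx 4.557$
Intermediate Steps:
$F = 48163$ ($F = \left(-1\right) \left(-48163\right) = 48163$)
$\frac{-42403 + F}{-39600 + 40864} = \frac{-42403 + 48163}{-39600 + 40864} = \frac{5760}{1264} = 5760 \cdot \frac{1}{1264} = \frac{360}{79}$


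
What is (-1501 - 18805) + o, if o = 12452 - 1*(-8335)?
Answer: 481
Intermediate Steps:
o = 20787 (o = 12452 + 8335 = 20787)
(-1501 - 18805) + o = (-1501 - 18805) + 20787 = -20306 + 20787 = 481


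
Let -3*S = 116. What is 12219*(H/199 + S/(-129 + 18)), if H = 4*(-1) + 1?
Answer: 89952205/22089 ≈ 4072.3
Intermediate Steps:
H = -3 (H = -4 + 1 = -3)
S = -116/3 (S = -1/3*116 = -116/3 ≈ -38.667)
12219*(H/199 + S/(-129 + 18)) = 12219*(-3/199 - 116/(3*(-129 + 18))) = 12219*(-3*1/199 - 116/3/(-111)) = 12219*(-3/199 - 116/3*(-1/111)) = 12219*(-3/199 + 116/333) = 12219*(22085/66267) = 89952205/22089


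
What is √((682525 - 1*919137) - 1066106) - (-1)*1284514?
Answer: 1284514 + I*√1302718 ≈ 1.2845e+6 + 1141.4*I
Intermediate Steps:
√((682525 - 1*919137) - 1066106) - (-1)*1284514 = √((682525 - 919137) - 1066106) - 1*(-1284514) = √(-236612 - 1066106) + 1284514 = √(-1302718) + 1284514 = I*√1302718 + 1284514 = 1284514 + I*√1302718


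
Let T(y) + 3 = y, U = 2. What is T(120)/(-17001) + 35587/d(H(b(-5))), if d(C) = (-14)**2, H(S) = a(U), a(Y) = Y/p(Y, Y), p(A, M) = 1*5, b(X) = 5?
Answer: 67221295/370244 ≈ 181.56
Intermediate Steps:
p(A, M) = 5
a(Y) = Y/5
T(y) = -3 + y
H(S) = 2/5 (H(S) = (1/5)*2 = 2/5)
d(C) = 196
T(120)/(-17001) + 35587/d(H(b(-5))) = (-3 + 120)/(-17001) + 35587/196 = 117*(-1/17001) + 35587*(1/196) = -13/1889 + 35587/196 = 67221295/370244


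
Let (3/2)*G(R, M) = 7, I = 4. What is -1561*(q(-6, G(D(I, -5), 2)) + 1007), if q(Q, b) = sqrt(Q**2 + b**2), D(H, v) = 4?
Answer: -1571927 - 3122*sqrt(130)/3 ≈ -1.5838e+6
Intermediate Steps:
G(R, M) = 14/3 (G(R, M) = (2/3)*7 = 14/3)
-1561*(q(-6, G(D(I, -5), 2)) + 1007) = -1561*(sqrt((-6)**2 + (14/3)**2) + 1007) = -1561*(sqrt(36 + 196/9) + 1007) = -1561*(sqrt(520/9) + 1007) = -1561*(2*sqrt(130)/3 + 1007) = -1561*(1007 + 2*sqrt(130)/3) = -1571927 - 3122*sqrt(130)/3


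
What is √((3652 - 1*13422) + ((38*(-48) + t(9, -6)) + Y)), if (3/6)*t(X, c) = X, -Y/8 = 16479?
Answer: 4*I*√8963 ≈ 378.69*I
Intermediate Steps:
Y = -131832 (Y = -8*16479 = -131832)
t(X, c) = 2*X
√((3652 - 1*13422) + ((38*(-48) + t(9, -6)) + Y)) = √((3652 - 1*13422) + ((38*(-48) + 2*9) - 131832)) = √((3652 - 13422) + ((-1824 + 18) - 131832)) = √(-9770 + (-1806 - 131832)) = √(-9770 - 133638) = √(-143408) = 4*I*√8963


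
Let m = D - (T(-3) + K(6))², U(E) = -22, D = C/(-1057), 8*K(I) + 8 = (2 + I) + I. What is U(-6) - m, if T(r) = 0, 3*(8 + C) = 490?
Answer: -1080197/50736 ≈ -21.291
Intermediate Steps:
C = 466/3 (C = -8 + (⅓)*490 = -8 + 490/3 = 466/3 ≈ 155.33)
K(I) = -¾ + I/4 (K(I) = -1 + ((2 + I) + I)/8 = -1 + (2 + 2*I)/8 = -1 + (¼ + I/4) = -¾ + I/4)
D = -466/3171 (D = (466/3)/(-1057) = (466/3)*(-1/1057) = -466/3171 ≈ -0.14696)
m = -35995/50736 (m = -466/3171 - (0 + (-¾ + (¼)*6))² = -466/3171 - (0 + (-¾ + 3/2))² = -466/3171 - (0 + ¾)² = -466/3171 - (¾)² = -466/3171 - 1*9/16 = -466/3171 - 9/16 = -35995/50736 ≈ -0.70946)
U(-6) - m = -22 - 1*(-35995/50736) = -22 + 35995/50736 = -1080197/50736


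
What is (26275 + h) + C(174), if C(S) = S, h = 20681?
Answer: 47130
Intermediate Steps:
(26275 + h) + C(174) = (26275 + 20681) + 174 = 46956 + 174 = 47130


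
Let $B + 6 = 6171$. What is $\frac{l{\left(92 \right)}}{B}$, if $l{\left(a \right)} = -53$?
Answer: $- \frac{53}{6165} \approx -0.0085969$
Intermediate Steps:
$B = 6165$ ($B = -6 + 6171 = 6165$)
$\frac{l{\left(92 \right)}}{B} = - \frac{53}{6165}$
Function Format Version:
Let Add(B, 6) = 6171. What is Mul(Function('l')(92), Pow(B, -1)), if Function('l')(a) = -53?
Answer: Rational(-53, 6165) ≈ -0.0085969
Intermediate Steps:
B = 6165 (B = Add(-6, 6171) = 6165)
Mul(Function('l')(92), Pow(B, -1)) = Mul(-53, Pow(6165, -1)) = Mul(-53, Rational(1, 6165)) = Rational(-53, 6165)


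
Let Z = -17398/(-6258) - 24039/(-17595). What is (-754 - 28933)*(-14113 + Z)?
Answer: 366026328476371/873885 ≈ 4.1885e+8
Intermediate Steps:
Z = 25364104/6117195 (Z = -17398*(-1/6258) - 24039*(-1/17595) = 8699/3129 + 2671/1955 = 25364104/6117195 ≈ 4.1464)
(-754 - 28933)*(-14113 + Z) = (-754 - 28933)*(-14113 + 25364104/6117195) = -29687*(-86306608931/6117195) = 366026328476371/873885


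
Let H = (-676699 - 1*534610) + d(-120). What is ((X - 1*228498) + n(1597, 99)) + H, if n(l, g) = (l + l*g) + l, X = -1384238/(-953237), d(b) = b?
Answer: -1218836041072/953237 ≈ -1.2786e+6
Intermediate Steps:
X = 1384238/953237 (X = -1384238*(-1/953237) = 1384238/953237 ≈ 1.4521)
n(l, g) = 2*l + g*l (n(l, g) = (l + g*l) + l = 2*l + g*l)
H = -1211429 (H = (-676699 - 1*534610) - 120 = (-676699 - 534610) - 120 = -1211309 - 120 = -1211429)
((X - 1*228498) + n(1597, 99)) + H = ((1384238/953237 - 1*228498) + 1597*(2 + 99)) - 1211429 = ((1384238/953237 - 228498) + 1597*101) - 1211429 = (-217811363788/953237 + 161297) - 1211429 = -64057095399/953237 - 1211429 = -1218836041072/953237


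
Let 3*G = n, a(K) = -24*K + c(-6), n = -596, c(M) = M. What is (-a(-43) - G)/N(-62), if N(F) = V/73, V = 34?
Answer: -5329/3 ≈ -1776.3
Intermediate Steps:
a(K) = -6 - 24*K (a(K) = -24*K - 6 = -6 - 24*K)
G = -596/3 (G = (⅓)*(-596) = -596/3 ≈ -198.67)
N(F) = 34/73
(-a(-43) - G)/N(-62) = (-(-6 - 24*(-43)) - 1*(-596/3))/(34/73) = (-(-6 + 1032) + 596/3)*(73/34) = (-1*1026 + 596/3)*(73/34) = (-1026 + 596/3)*(73/34) = -2482/3*73/34 = -5329/3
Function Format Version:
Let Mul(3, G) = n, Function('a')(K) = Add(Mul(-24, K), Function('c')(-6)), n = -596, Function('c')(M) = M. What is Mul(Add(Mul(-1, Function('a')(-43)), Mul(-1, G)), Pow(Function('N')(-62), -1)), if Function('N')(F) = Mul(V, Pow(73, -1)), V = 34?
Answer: Rational(-5329, 3) ≈ -1776.3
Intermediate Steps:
Function('a')(K) = Add(-6, Mul(-24, K)) (Function('a')(K) = Add(Mul(-24, K), -6) = Add(-6, Mul(-24, K)))
G = Rational(-596, 3) (G = Mul(Rational(1, 3), -596) = Rational(-596, 3) ≈ -198.67)
Function('N')(F) = Rational(34, 73) (Function('N')(F) = Mul(34, Pow(73, -1)) = Mul(34, Rational(1, 73)) = Rational(34, 73))
Mul(Add(Mul(-1, Function('a')(-43)), Mul(-1, G)), Pow(Function('N')(-62), -1)) = Mul(Add(Mul(-1, Add(-6, Mul(-24, -43))), Mul(-1, Rational(-596, 3))), Pow(Rational(34, 73), -1)) = Mul(Add(Mul(-1, Add(-6, 1032)), Rational(596, 3)), Rational(73, 34)) = Mul(Add(Mul(-1, 1026), Rational(596, 3)), Rational(73, 34)) = Mul(Add(-1026, Rational(596, 3)), Rational(73, 34)) = Mul(Rational(-2482, 3), Rational(73, 34)) = Rational(-5329, 3)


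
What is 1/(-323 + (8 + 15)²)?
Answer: 1/206 ≈ 0.0048544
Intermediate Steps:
1/(-323 + (8 + 15)²) = 1/(-323 + 23²) = 1/(-323 + 529) = 1/206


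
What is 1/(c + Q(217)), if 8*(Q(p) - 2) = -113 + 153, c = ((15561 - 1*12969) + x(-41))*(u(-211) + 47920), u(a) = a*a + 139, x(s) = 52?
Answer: 1/244781527 ≈ 4.0853e-9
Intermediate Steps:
u(a) = 139 + a² (u(a) = a² + 139 = 139 + a²)
c = 244781520 (c = ((15561 - 1*12969) + 52)*((139 + (-211)²) + 47920) = ((15561 - 12969) + 52)*((139 + 44521) + 47920) = (2592 + 52)*(44660 + 47920) = 2644*92580 = 244781520)
Q(p) = 7 (Q(p) = 2 + (-113 + 153)/8 = 2 + (⅛)*40 = 2 + 5 = 7)
1/(c + Q(217)) = 1/(244781520 + 7) = 1/244781527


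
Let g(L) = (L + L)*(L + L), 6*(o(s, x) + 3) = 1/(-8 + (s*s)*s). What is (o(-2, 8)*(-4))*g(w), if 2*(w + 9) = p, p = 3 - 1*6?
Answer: 42483/8 ≈ 5310.4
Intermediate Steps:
p = -3 (p = 3 - 6 = -3)
o(s, x) = -3 + 1/(6*(-8 + s³)) (o(s, x) = -3 + 1/(6*(-8 + (s*s)*s)) = -3 + 1/(6*(-8 + s²*s)) = -3 + 1/(6*(-8 + s³)))
w = -21/2 (w = -9 + (½)*(-3) = -9 - 3/2 = -21/2 ≈ -10.500)
g(L) = 4*L² (g(L) = (2*L)*(2*L) = 4*L²)
(o(-2, 8)*(-4))*g(w) = (((145 - 18*(-2)³)/(6*(-8 + (-2)³)))*(-4))*(4*(-21/2)²) = (((145 - 18*(-8))/(6*(-8 - 8)))*(-4))*(4*(441/4)) = (((⅙)*(145 + 144)/(-16))*(-4))*441 = (((⅙)*(-1/16)*289)*(-4))*441 = -289/96*(-4)*441 = (289/24)*441 = 42483/8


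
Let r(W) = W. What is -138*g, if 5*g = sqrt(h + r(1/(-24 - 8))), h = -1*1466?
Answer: -69*I*sqrt(93826)/20 ≈ -1056.8*I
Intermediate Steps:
h = -1466
g = I*sqrt(93826)/40 (g = sqrt(-1466 + 1/(-24 - 8))/5 = sqrt(-1466 + 1/(-32))/5 = sqrt(-1466 - 1/32)/5 = sqrt(-46913/32)/5 = (I*sqrt(93826)/8)/5 = I*sqrt(93826)/40 ≈ 7.6578*I)
-138*g = -69*I*sqrt(93826)/20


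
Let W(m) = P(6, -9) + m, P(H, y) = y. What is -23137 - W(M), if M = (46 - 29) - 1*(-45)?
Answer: -23190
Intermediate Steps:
M = 62 (M = 17 + 45 = 62)
W(m) = -9 + m
-23137 - W(M) = -23137 - (-9 + 62) = -23137 - 1*53 = -23137 - 53 = -23190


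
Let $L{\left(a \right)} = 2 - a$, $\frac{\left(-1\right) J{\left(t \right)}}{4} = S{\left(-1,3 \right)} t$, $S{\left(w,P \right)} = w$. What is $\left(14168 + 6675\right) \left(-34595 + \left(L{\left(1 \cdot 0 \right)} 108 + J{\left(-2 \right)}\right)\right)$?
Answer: $-716728241$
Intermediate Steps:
$J{\left(t \right)} = 4 t$ ($J{\left(t \right)} = - 4 \left(- t\right) = 4 t$)
$\left(14168 + 6675\right) \left(-34595 + \left(L{\left(1 \cdot 0 \right)} 108 + J{\left(-2 \right)}\right)\right) = \left(14168 + 6675\right) \left(-34595 + \left(\left(2 - 1 \cdot 0\right) 108 + 4 \left(-2\right)\right)\right) = 20843 \left(-34595 - \left(8 - \left(2 - 0\right) 108\right)\right) = 20843 \left(-34595 - \left(8 - \left(2 + 0\right) 108\right)\right) = 20843 \left(-34595 + \left(2 \cdot 108 - 8\right)\right) = 20843 \left(-34595 + \left(216 - 8\right)\right) = 20843 \left(-34595 + 208\right) = 20843 \left(-34387\right) = -716728241$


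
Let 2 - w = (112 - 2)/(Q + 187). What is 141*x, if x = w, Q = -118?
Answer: 1316/23 ≈ 57.217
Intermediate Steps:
w = 28/69 (w = 2 - (112 - 2)/(-118 + 187) = 2 - 110/69 = 28/69 ≈ 0.40580)
x = 28/69 ≈ 0.40580
141*x = 141*(28/69) = 1316/23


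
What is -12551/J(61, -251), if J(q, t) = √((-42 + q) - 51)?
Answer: 12551*I*√2/8 ≈ 2218.7*I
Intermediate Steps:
J(q, t) = √(-93 + q)
-12551/J(61, -251) = -12551/√(-93 + 61) = -12551*(-I*√2/8) = -(-12551)*I*√2/8 = 12551*I*√2/8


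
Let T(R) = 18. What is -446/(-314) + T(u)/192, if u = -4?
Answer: 7607/5024 ≈ 1.5141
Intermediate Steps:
-446/(-314) + T(u)/192 = -446/(-314) + 18/192 = -446*(-1/314) + 18*(1/192) = 223/157 + 3/32 = 7607/5024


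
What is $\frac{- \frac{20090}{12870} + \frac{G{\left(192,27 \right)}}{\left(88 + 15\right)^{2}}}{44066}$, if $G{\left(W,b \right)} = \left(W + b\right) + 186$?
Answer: $- \frac{10396123}{300833800839} \approx -3.4558 \cdot 10^{-5}$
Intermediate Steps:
$G{\left(W,b \right)} = 186 + W + b$
$\frac{- \frac{20090}{12870} + \frac{G{\left(192,27 \right)}}{\left(88 + 15\right)^{2}}}{44066} = \frac{- \frac{20090}{12870} + \frac{186 + 192 + 27}{\left(88 + 15\right)^{2}}}{44066} = \left(\left(-20090\right) \frac{1}{12870} + \frac{405}{103^{2}}\right) \frac{1}{44066} = \left(- \frac{2009}{1287} + \frac{405}{10609}\right) \frac{1}{44066} = \left(- \frac{20792246}{13653783}\right) \frac{1}{44066} = - \frac{10396123}{300833800839}$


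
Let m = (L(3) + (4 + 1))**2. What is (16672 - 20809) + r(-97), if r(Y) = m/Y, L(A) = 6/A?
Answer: -401338/97 ≈ -4137.5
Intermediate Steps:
m = 49 (m = (6/3 + (4 + 1))**2 = (6*(1/3) + 5)**2 = (2 + 5)**2 = 7**2 = 49)
r(Y) = 49/Y
(16672 - 20809) + r(-97) = (16672 - 20809) + 49/(-97) = -4137 + 49*(-1/97) = -4137 - 49/97 = -401338/97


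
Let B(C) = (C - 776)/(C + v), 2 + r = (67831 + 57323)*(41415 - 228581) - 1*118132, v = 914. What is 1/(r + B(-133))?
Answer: -781/18294684217047 ≈ -4.2690e-11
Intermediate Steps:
r = -23424691698 (r = -2 + ((67831 + 57323)*(41415 - 228581) - 1*118132) = -2 + (125154*(-187166) - 118132) = -2 + (-23424573564 - 118132) = -2 - 23424691696 = -23424691698)
B(C) = (-776 + C)/(914 + C) (B(C) = (C - 776)/(C + 914) = (-776 + C)/(914 + C))
1/(r + B(-133)) = 1/(-23424691698 + (-776 - 133)/(914 - 133)) = 1/(-23424691698 - 909/781) = 1/(-18294684217047/781) = -781/18294684217047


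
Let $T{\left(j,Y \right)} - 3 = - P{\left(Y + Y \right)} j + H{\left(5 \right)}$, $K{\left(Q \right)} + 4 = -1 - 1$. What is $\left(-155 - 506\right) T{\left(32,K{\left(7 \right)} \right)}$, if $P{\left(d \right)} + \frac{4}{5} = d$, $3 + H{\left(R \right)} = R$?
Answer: $- \frac{1370253}{5} \approx -2.7405 \cdot 10^{5}$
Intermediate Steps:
$H{\left(R \right)} = -3 + R$
$P{\left(d \right)} = - \frac{4}{5} + d$
$K{\left(Q \right)} = -6$ ($K{\left(Q \right)} = -4 - 2 = -6$)
$T{\left(j,Y \right)} = 5 + j \left(\frac{4}{5} - 2 Y\right)$ ($T{\left(j,Y \right)} = 3 + \left(- (- \frac{4}{5} + \left(Y + Y\right)) j + \left(-3 + 5\right)\right) = 3 + \left(- (- \frac{4}{5} + 2 Y) j + 2\right) = 3 + \left(\left(\frac{4}{5} - 2 Y\right) j + 2\right) = 3 + \left(j \left(\frac{4}{5} - 2 Y\right) + 2\right) = 3 + \left(2 + j \left(\frac{4}{5} - 2 Y\right)\right) = 5 + j \left(\frac{4}{5} - 2 Y\right)$)
$\left(-155 - 506\right) T{\left(32,K{\left(7 \right)} \right)} = \left(-155 - 506\right) \left(5 - \frac{64 \left(-2 + 5 \left(-6\right)\right)}{5}\right) = - 661 \left(5 - \frac{64 \left(-2 - 30\right)}{5}\right) = - 661 \left(5 - \frac{64}{5} \left(-32\right)\right) = - 661 \left(5 + \frac{2048}{5}\right) = \left(-661\right) \frac{2073}{5} = - \frac{1370253}{5}$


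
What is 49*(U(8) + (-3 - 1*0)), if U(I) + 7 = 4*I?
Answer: 1078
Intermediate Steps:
U(I) = -7 + 4*I
49*(U(8) + (-3 - 1*0)) = 49*((-7 + 4*8) + (-3 - 1*0)) = 49*((-7 + 32) + (-3 + 0)) = 49*(25 - 3) = 49*22 = 1078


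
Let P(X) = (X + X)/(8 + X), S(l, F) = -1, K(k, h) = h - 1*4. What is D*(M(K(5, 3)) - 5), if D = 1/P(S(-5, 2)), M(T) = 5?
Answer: 0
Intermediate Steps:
K(k, h) = -4 + h (K(k, h) = h - 4 = -4 + h)
P(X) = 2*X/(8 + X) (P(X) = (2*X)/(8 + X) = 2*X/(8 + X))
D = -7/2 (D = 1/(2*(-1)/(8 - 1)) = 1/(2*(-1)/7) = 1/(2*(-1)*(⅐)) = 1/(-2/7) = -7/2 ≈ -3.5000)
D*(M(K(5, 3)) - 5) = -7*(5 - 5)/2 = -7/2*0 = 0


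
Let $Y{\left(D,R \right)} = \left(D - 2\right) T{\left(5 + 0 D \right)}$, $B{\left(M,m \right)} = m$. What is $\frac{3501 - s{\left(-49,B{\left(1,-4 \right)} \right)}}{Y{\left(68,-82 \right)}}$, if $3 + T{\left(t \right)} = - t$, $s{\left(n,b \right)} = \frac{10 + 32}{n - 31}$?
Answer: $- \frac{46687}{7040} \approx -6.6317$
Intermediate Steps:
$s{\left(n,b \right)} = \frac{42}{-31 + n}$
$T{\left(t \right)} = -3 - t$
$Y{\left(D,R \right)} = 16 - 8 D$ ($Y{\left(D,R \right)} = \left(D - 2\right) \left(-3 - \left(5 + 0 D\right)\right) = \left(-2 + D\right) \left(-3 - \left(5 + 0\right)\right) = \left(-2 + D\right) \left(-3 - 5\right) = \left(-2 + D\right) \left(-8\right) = 16 - 8 D$)
$\frac{3501 - s{\left(-49,B{\left(1,-4 \right)} \right)}}{Y{\left(68,-82 \right)}} = \frac{3501 - \frac{42}{-31 - 49}}{16 - 544} = \frac{3501 - \frac{42}{-80}}{16 - 544} = \frac{3501 - 42 \left(- \frac{1}{80}\right)}{-528} = \left(3501 - - \frac{21}{40}\right) \left(- \frac{1}{528}\right) = \left(3501 + \frac{21}{40}\right) \left(- \frac{1}{528}\right) = \frac{140061}{40} \left(- \frac{1}{528}\right) = - \frac{46687}{7040}$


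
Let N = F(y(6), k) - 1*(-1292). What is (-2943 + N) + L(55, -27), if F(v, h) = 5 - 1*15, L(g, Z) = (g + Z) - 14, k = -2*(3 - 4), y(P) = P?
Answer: -1647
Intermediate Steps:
k = 2 (k = -2*(-1) = 2)
L(g, Z) = -14 + Z + g (L(g, Z) = (Z + g) - 14 = -14 + Z + g)
F(v, h) = -10 (F(v, h) = 5 - 15 = -10)
N = 1282 (N = -10 - 1*(-1292) = -10 + 1292 = 1282)
(-2943 + N) + L(55, -27) = (-2943 + 1282) + (-14 - 27 + 55) = -1661 + 14 = -1647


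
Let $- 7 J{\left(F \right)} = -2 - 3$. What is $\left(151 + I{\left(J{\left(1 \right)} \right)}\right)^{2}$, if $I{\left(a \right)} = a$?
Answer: $\frac{1127844}{49} \approx 23017.0$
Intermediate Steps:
$J{\left(F \right)} = \frac{5}{7}$ ($J{\left(F \right)} = - \frac{-2 - 3}{7} = \left(- \frac{1}{7}\right) \left(-5\right) = \frac{5}{7}$)
$\left(151 + I{\left(J{\left(1 \right)} \right)}\right)^{2} = \left(151 + \frac{5}{7}\right)^{2} = \left(\frac{1062}{7}\right)^{2} = \frac{1127844}{49}$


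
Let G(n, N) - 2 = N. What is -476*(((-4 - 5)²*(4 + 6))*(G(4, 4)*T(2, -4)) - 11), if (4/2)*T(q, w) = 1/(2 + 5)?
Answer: -160004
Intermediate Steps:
G(n, N) = 2 + N
T(q, w) = 1/14 (T(q, w) = 1/(2*(2 + 5)) = (½)/7 = (½)*(⅐) = 1/14)
-476*(((-4 - 5)²*(4 + 6))*(G(4, 4)*T(2, -4)) - 11) = -476*(((-4 - 5)²*(4 + 6))*((2 + 4)*(1/14)) - 11) = -476*(((-9)²*10)*(6*(1/14)) - 11) = -476*((81*10)*(3/7) - 11) = -476*(810*(3/7) - 11) = -476*(2430/7 - 11) = -476*2353/7 = -160004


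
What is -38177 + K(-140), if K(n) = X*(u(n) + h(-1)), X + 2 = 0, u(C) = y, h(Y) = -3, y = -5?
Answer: -38161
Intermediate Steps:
u(C) = -5
X = -2 (X = -2 + 0 = -2)
K(n) = 16 (K(n) = -2*(-5 - 3) = -2*(-8) = 16)
-38177 + K(-140) = -38177 + 16 = -38161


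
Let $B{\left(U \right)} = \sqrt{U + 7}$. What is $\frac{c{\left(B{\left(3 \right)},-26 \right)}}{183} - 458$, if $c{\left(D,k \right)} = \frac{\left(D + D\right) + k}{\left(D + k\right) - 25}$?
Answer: $- \frac{217160768}{474153} - \frac{76 \sqrt{10}}{474153} \approx -458.0$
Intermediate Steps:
$B{\left(U \right)} = \sqrt{7 + U}$
$c{\left(D,k \right)} = \frac{k + 2 D}{-25 + D + k}$ ($c{\left(D,k \right)} = \frac{2 D + k}{-25 + D + k} = \frac{k + 2 D}{-25 + D + k}$)
$\frac{c{\left(B{\left(3 \right)},-26 \right)}}{183} - 458 = \frac{\frac{1}{-25 + \sqrt{7 + 3} - 26} \left(-26 + 2 \sqrt{7 + 3}\right)}{183} - 458 = \frac{-26 + 2 \sqrt{10}}{-25 + \sqrt{10} - 26} \cdot \frac{1}{183} - 458 = \frac{-26 + 2 \sqrt{10}}{-51 + \sqrt{10}} \cdot \frac{1}{183} - 458 = \frac{-26 + 2 \sqrt{10}}{183 \left(-51 + \sqrt{10}\right)} - 458 = -458 + \frac{-26 + 2 \sqrt{10}}{183 \left(-51 + \sqrt{10}\right)}$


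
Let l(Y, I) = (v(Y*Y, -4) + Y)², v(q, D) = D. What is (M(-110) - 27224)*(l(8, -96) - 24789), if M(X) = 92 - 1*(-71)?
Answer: 670382153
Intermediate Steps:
l(Y, I) = (-4 + Y)²
M(X) = 163 (M(X) = 92 + 71 = 163)
(M(-110) - 27224)*(l(8, -96) - 24789) = (163 - 27224)*((-4 + 8)² - 24789) = -27061*(4² - 24789) = -27061*(16 - 24789) = -27061*(-24773) = 670382153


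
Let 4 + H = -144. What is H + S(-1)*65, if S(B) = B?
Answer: -213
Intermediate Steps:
H = -148 (H = -4 - 144 = -148)
H + S(-1)*65 = -148 - 1*65 = -148 - 65 = -213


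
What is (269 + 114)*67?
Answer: 25661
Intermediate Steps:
(269 + 114)*67 = 383*67 = 25661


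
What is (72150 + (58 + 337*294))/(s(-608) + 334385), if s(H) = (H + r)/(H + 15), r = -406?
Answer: 101572598/198291319 ≈ 0.51224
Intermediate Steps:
s(H) = (-406 + H)/(15 + H) (s(H) = (H - 406)/(H + 15) = (-406 + H)/(15 + H))
(72150 + (58 + 337*294))/(s(-608) + 334385) = (72150 + (58 + 337*294))/((-406 - 608)/(15 - 608) + 334385) = (72150 + (58 + 99078))/(-1014/(-593) + 334385) = (72150 + 99136)/(-1/593*(-1014) + 334385) = 171286/(1014/593 + 334385) = 171286/(198291319/593) = 171286*(593/198291319) = 101572598/198291319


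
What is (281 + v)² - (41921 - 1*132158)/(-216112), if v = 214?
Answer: 52952752563/216112 ≈ 2.4502e+5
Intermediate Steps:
(281 + v)² - (41921 - 1*132158)/(-216112) = (281 + 214)² - (41921 - 1*132158)/(-216112) = 495² - (41921 - 132158)*(-1)/216112 = 245025 - (-90237)*(-1)/216112 = 245025 - 1*90237/216112 = 245025 - 90237/216112 = 52952752563/216112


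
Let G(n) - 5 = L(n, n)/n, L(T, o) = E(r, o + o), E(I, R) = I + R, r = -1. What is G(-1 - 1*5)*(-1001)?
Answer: -43043/6 ≈ -7173.8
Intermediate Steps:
L(T, o) = -1 + 2*o (L(T, o) = -1 + (o + o) = -1 + 2*o)
G(n) = 5 + (-1 + 2*n)/n
G(-1 - 1*5)*(-1001) = (7 - 1/(-1 - 1*5))*(-1001) = (7 - 1/(-1 - 5))*(-1001) = (7 - 1/(-6))*(-1001) = (7 - 1*(-1/6))*(-1001) = (7 + 1/6)*(-1001) = (43/6)*(-1001) = -43043/6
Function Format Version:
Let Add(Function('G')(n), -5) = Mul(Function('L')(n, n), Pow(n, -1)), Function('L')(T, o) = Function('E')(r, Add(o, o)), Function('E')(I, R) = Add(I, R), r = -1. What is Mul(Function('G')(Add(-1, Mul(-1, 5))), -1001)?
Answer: Rational(-43043, 6) ≈ -7173.8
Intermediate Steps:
Function('L')(T, o) = Add(-1, Mul(2, o)) (Function('L')(T, o) = Add(-1, Add(o, o)) = Add(-1, Mul(2, o)))
Function('G')(n) = Add(5, Mul(Pow(n, -1), Add(-1, Mul(2, n)))) (Function('G')(n) = Add(5, Mul(Add(-1, Mul(2, n)), Pow(n, -1))) = Add(5, Mul(Pow(n, -1), Add(-1, Mul(2, n)))))
Mul(Function('G')(Add(-1, Mul(-1, 5))), -1001) = Mul(Add(7, Mul(-1, Pow(Add(-1, Mul(-1, 5)), -1))), -1001) = Mul(Add(7, Mul(-1, Pow(Add(-1, -5), -1))), -1001) = Mul(Add(7, Mul(-1, Pow(-6, -1))), -1001) = Mul(Add(7, Mul(-1, Rational(-1, 6))), -1001) = Mul(Add(7, Rational(1, 6)), -1001) = Mul(Rational(43, 6), -1001) = Rational(-43043, 6)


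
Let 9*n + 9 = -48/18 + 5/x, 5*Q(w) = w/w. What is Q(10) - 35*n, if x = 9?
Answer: 17581/405 ≈ 43.410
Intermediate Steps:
Q(w) = 1/5 (Q(w) = (w/w)/5 = (1/5)*1 = 1/5)
n = -100/81 (n = -1 + (-48/18 + 5/9)/9 = -1 + (-48*1/18 + 5*(1/9))/9 = -1 + (-8/3 + 5/9)/9 = -1 + (1/9)*(-19/9) = -1 - 19/81 = -100/81 ≈ -1.2346)
Q(10) - 35*n = 1/5 - 35*(-100/81) = 1/5 + 3500/81 = 17581/405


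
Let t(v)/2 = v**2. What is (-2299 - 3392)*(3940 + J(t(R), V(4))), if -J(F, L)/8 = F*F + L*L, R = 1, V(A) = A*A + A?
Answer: -4029228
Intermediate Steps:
V(A) = A + A**2 (V(A) = A**2 + A = A + A**2)
t(v) = 2*v**2
J(F, L) = -8*F**2 - 8*L**2 (J(F, L) = -8*(F*F + L*L) = -8*(F**2 + L**2) = -8*F**2 - 8*L**2)
(-2299 - 3392)*(3940 + J(t(R), V(4))) = (-2299 - 3392)*(3940 + (-8*(2*1**2)**2 - 8*16*(1 + 4)**2)) = -5691*(3940 + (-8*(2*1)**2 - 8*(4*5)**2)) = -5691*(3940 + (-8*2**2 - 8*20**2)) = -5691*(3940 + (-8*4 - 8*400)) = -5691*(3940 + (-32 - 3200)) = -5691*(3940 - 3232) = -5691*708 = -4029228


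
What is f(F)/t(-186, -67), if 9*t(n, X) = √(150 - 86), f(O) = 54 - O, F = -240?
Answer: 1323/4 ≈ 330.75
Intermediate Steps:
t(n, X) = 8/9 (t(n, X) = √(150 - 86)/9 = √64/9 = (⅑)*8 = 8/9)
f(F)/t(-186, -67) = (54 - 1*(-240))/(8/9) = (54 + 240)*(9/8) = 294*(9/8) = 1323/4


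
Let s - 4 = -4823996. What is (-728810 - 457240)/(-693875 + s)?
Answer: 395350/1839289 ≈ 0.21495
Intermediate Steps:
s = -4823992 (s = 4 - 4823996 = -4823992)
(-728810 - 457240)/(-693875 + s) = (-728810 - 457240)/(-693875 - 4823992) = -1186050/(-5517867) = -1186050*(-1/5517867) = 395350/1839289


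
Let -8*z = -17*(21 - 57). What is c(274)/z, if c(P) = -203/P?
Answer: 203/20961 ≈ 0.0096847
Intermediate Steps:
z = -153/2 (z = -(-17)*(21 - 57)/8 = -(-17)*(-36)/8 = -⅛*612 = -153/2 ≈ -76.500)
c(274)/z = (-203/274)/(-153/2) = -203*1/274*(-2/153) = -203/274*(-2/153) = 203/20961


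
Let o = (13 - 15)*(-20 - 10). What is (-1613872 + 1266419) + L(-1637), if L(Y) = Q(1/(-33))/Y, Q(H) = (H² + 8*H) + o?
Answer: -619402096006/1782693 ≈ -3.4745e+5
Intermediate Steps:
o = 60 (o = -2*(-30) = 60)
Q(H) = 60 + H² + 8*H (Q(H) = (H² + 8*H) + 60 = 60 + H² + 8*H)
L(Y) = 65077/(1089*Y) (L(Y) = (60 + (1/(-33))² + 8/(-33))/Y = (60 + (-1/33)² + 8*(-1/33))/Y = (60 + 1/1089 - 8/33)/Y = 65077/(1089*Y))
(-1613872 + 1266419) + L(-1637) = (-1613872 + 1266419) + (65077/1089)/(-1637) = -347453 + (65077/1089)*(-1/1637) = -347453 - 65077/1782693 = -619402096006/1782693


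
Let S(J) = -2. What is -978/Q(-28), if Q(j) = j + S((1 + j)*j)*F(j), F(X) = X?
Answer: -489/14 ≈ -34.929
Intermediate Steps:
Q(j) = -j (Q(j) = j - 2*j = -j)
-978/Q(-28) = -978/((-1*(-28))) = -978/28 = -978*1/28 = -489/14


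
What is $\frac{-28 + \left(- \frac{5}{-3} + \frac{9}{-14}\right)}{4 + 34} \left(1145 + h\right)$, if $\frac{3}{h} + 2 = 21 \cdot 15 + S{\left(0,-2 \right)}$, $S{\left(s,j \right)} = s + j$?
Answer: $- \frac{10617343}{13062} \approx -812.84$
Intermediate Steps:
$S{\left(s,j \right)} = j + s$
$h = \frac{3}{311}$ ($h = \frac{3}{-2 + \left(21 \cdot 15 + \left(-2 + 0\right)\right)} = \frac{3}{-2 + \left(315 - 2\right)} = \frac{3}{-2 + 313} = \frac{3}{311} \approx 0.0096463$)
$\frac{-28 + \left(- \frac{5}{-3} + \frac{9}{-14}\right)}{4 + 34} \left(1145 + h\right) = \frac{-28 + \left(- \frac{5}{-3} + \frac{9}{-14}\right)}{4 + 34} \left(1145 + \frac{3}{311}\right) = \frac{-28 + \left(\left(-5\right) \left(- \frac{1}{3}\right) + 9 \left(- \frac{1}{14}\right)\right)}{38} \cdot \frac{356098}{311} = \left(-28 + \left(\frac{5}{3} - \frac{9}{14}\right)\right) \frac{1}{38} \cdot \frac{356098}{311} = \left(-28 + \frac{43}{42}\right) \frac{1}{38} \cdot \frac{356098}{311} = \left(- \frac{1133}{42}\right) \frac{1}{38} \cdot \frac{356098}{311} = \left(- \frac{1133}{1596}\right) \frac{356098}{311} = - \frac{10617343}{13062}$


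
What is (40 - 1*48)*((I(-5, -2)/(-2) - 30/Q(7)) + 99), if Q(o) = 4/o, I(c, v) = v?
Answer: -380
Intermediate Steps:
(40 - 1*48)*((I(-5, -2)/(-2) - 30/Q(7)) + 99) = (40 - 1*48)*((-2/(-2) - 30/(4/7)) + 99) = (40 - 48)*((-2*(-½) - 30/(4*(⅐))) + 99) = -8*((1 - 30/4/7) + 99) = -8*((1 - 30*7/4) + 99) = -8*((1 - 105/2) + 99) = -8*(-103/2 + 99) = -8*95/2 = -380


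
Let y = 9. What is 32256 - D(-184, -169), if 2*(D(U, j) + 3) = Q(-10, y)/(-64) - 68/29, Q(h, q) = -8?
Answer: 14968691/464 ≈ 32260.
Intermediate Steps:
D(U, j) = -1907/464 (D(U, j) = -3 + (-8/(-64) - 68/29)/2 = -3 + (-8*(-1/64) - 68*1/29)/2 = -3 + (⅛ - 68/29)/2 = -3 + (½)*(-515/232) = -3 - 515/464 = -1907/464)
32256 - D(-184, -169) = 32256 - 1*(-1907/464) = 32256 + 1907/464 = 14968691/464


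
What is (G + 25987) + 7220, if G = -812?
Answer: 32395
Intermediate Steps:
(G + 25987) + 7220 = (-812 + 25987) + 7220 = 25175 + 7220 = 32395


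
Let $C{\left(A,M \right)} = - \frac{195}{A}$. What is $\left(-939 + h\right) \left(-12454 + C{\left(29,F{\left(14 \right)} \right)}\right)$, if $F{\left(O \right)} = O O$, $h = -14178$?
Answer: $\frac{5462694237}{29} \approx 1.8837 \cdot 10^{8}$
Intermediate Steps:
$F{\left(O \right)} = O^{2}$
$\left(-939 + h\right) \left(-12454 + C{\left(29,F{\left(14 \right)} \right)}\right) = \left(-939 - 14178\right) \left(-12454 - \frac{195}{29}\right) = - 15117 \left(-12454 - \frac{195}{29}\right) = \left(-15117\right) \left(- \frac{361361}{29}\right) = \frac{5462694237}{29}$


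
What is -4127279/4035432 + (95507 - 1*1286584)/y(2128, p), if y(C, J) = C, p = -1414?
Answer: -601911636247/1073424912 ≈ -560.74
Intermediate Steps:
-4127279/4035432 + (95507 - 1*1286584)/y(2128, p) = -4127279/4035432 + (95507 - 1*1286584)/2128 = -4127279*1/4035432 + (95507 - 1286584)*(1/2128) = -4127279/4035432 - 1191077*1/2128 = -4127279/4035432 - 1191077/2128 = -601911636247/1073424912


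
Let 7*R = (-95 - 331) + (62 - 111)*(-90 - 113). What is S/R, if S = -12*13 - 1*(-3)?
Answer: -1071/9521 ≈ -0.11249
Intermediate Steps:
S = -153 (S = -156 + 3 = -153)
R = 9521/7 (R = ((-95 - 331) + (62 - 111)*(-90 - 113))/7 = (-426 - 49*(-203))/7 = (-426 + 9947)/7 = (1/7)*9521 = 9521/7 ≈ 1360.1)
S/R = -153/9521/7 = -153*7/9521 = -1071/9521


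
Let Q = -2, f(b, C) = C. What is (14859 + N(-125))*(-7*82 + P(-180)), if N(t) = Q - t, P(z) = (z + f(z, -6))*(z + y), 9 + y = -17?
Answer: 565450644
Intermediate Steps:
y = -26 (y = -9 - 17 = -26)
P(z) = (-26 + z)*(-6 + z) (P(z) = (z - 6)*(z - 26) = (-6 + z)*(-26 + z) = (-26 + z)*(-6 + z))
N(t) = -2 - t
(14859 + N(-125))*(-7*82 + P(-180)) = (14859 + (-2 - 1*(-125)))*(-7*82 + (156 + (-180)² - 32*(-180))) = (14859 + (-2 + 125))*(-574 + (156 + 32400 + 5760)) = (14859 + 123)*(-574 + 38316) = 14982*37742 = 565450644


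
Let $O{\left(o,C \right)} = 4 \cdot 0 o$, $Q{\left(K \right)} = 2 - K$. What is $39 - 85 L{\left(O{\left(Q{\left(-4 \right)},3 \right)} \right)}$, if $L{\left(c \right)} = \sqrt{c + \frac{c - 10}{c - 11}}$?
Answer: $39 - \frac{85 \sqrt{110}}{11} \approx -42.044$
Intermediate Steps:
$O{\left(o,C \right)} = 0$ ($O{\left(o,C \right)} = 0 o = 0$)
$L{\left(c \right)} = \sqrt{c + \frac{-10 + c}{-11 + c}}$
$39 - 85 L{\left(O{\left(Q{\left(-4 \right)},3 \right)} \right)} = 39 - 85 \sqrt{\frac{-10 + 0 + 0 \left(-11 + 0\right)}{-11 + 0}} = 39 - 85 \sqrt{\frac{-10 + 0 + 0 \left(-11\right)}{-11}} = 39 - 85 \sqrt{- \frac{-10 + 0 + 0}{11}} = 39 - 85 \sqrt{\left(- \frac{1}{11}\right) \left(-10\right)} = 39 - 85 \sqrt{\frac{10}{11}} = 39 - 85 \frac{\sqrt{110}}{11} = 39 - \frac{85 \sqrt{110}}{11}$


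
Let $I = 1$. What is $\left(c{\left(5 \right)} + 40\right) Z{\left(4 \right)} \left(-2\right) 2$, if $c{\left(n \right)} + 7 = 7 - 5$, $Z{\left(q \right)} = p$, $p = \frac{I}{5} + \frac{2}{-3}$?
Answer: $\frac{196}{3} \approx 65.333$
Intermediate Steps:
$p = - \frac{7}{15}$ ($p = 1 \cdot \frac{1}{5} + \frac{2}{-3} = 1 \cdot \frac{1}{5} + 2 \left(- \frac{1}{3}\right) = \frac{1}{5} - \frac{2}{3} = - \frac{7}{15} \approx -0.46667$)
$Z{\left(q \right)} = - \frac{7}{15}$
$c{\left(n \right)} = -5$ ($c{\left(n \right)} = -7 + \left(7 - 5\right) = -7 + 2 = -5$)
$\left(c{\left(5 \right)} + 40\right) Z{\left(4 \right)} \left(-2\right) 2 = \left(-5 + 40\right) \left(- \frac{7}{15}\right) \left(-2\right) 2 = 35 \cdot \frac{14}{15} \cdot 2 = 35 \cdot \frac{28}{15} = \frac{196}{3}$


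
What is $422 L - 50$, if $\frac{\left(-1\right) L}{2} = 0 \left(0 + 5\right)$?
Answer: $-50$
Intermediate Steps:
$L = 0$ ($L = - 2 \cdot 0 \left(0 + 5\right) = - 2 \cdot 0 \cdot 5 = \left(-2\right) 0 = 0$)
$422 L - 50 = 422 \cdot 0 - 50 = 0 - 50 = -50$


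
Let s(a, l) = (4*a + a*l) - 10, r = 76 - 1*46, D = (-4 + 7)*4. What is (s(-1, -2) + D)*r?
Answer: 0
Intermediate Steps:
D = 12 (D = 3*4 = 12)
r = 30 (r = 76 - 46 = 30)
s(a, l) = -10 + 4*a + a*l
(s(-1, -2) + D)*r = ((-10 + 4*(-1) - 1*(-2)) + 12)*30 = ((-10 - 4 + 2) + 12)*30 = (-12 + 12)*30 = 0*30 = 0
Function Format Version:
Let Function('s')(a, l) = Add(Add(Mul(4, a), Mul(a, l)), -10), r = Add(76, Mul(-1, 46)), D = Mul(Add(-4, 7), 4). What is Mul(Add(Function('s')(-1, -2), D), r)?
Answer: 0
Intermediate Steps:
D = 12 (D = Mul(3, 4) = 12)
r = 30 (r = Add(76, -46) = 30)
Function('s')(a, l) = Add(-10, Mul(4, a), Mul(a, l))
Mul(Add(Function('s')(-1, -2), D), r) = Mul(Add(Add(-10, Mul(4, -1), Mul(-1, -2)), 12), 30) = Mul(Add(Add(-10, -4, 2), 12), 30) = Mul(Add(-12, 12), 30) = Mul(0, 30) = 0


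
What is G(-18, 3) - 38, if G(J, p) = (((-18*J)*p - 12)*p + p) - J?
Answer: 2863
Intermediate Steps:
G(J, p) = p - J + p*(-12 - 18*J*p) (G(J, p) = ((-18*J*p - 12)*p + p) - J = ((-12 - 18*J*p)*p + p) - J = (p*(-12 - 18*J*p) + p) - J = (p + p*(-12 - 18*J*p)) - J = p - J + p*(-12 - 18*J*p))
G(-18, 3) - 38 = (-1*(-18) - 11*3 - 18*(-18)*3**2) - 38 = (18 - 33 - 18*(-18)*9) - 38 = (18 - 33 + 2916) - 38 = 2901 - 38 = 2863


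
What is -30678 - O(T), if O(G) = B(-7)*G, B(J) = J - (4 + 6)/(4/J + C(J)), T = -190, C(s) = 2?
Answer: -33338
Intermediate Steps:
B(J) = J - 10/(2 + 4/J) (B(J) = J - (4 + 6)/(4/J + 2) = J - 10/(2 + 4/J))
O(G) = -14*G (O(G) = (-7*(-3 - 7)/(2 - 7))*G = (-7*(-10)/(-5))*G = (-7*(-⅕)*(-10))*G = -14*G)
-30678 - O(T) = -30678 - (-14)*(-190) = -30678 - 1*2660 = -30678 - 2660 = -33338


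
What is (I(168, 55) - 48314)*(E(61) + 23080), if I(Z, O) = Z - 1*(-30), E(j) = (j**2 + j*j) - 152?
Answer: -1461282920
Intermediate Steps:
E(j) = -152 + 2*j**2 (E(j) = (j**2 + j**2) - 152 = 2*j**2 - 152 = -152 + 2*j**2)
I(Z, O) = 30 + Z (I(Z, O) = Z + 30 = 30 + Z)
(I(168, 55) - 48314)*(E(61) + 23080) = ((30 + 168) - 48314)*((-152 + 2*61**2) + 23080) = (198 - 48314)*((-152 + 2*3721) + 23080) = -48116*((-152 + 7442) + 23080) = -48116*(7290 + 23080) = -48116*30370 = -1461282920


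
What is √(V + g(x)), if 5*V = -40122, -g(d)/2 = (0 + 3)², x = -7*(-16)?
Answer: 6*I*√5585/5 ≈ 89.679*I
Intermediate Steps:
x = 112
g(d) = -18 (g(d) = -2*(0 + 3)² = -2*3² = -2*9 = -18)
V = -40122/5 (V = (⅕)*(-40122) = -40122/5 ≈ -8024.4)
√(V + g(x)) = √(-40122/5 - 18) = √(-40212/5) = 6*I*√5585/5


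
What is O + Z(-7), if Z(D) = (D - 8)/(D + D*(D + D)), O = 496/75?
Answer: 44011/6825 ≈ 6.4485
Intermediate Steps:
O = 496/75 (O = 496*(1/75) = 496/75 ≈ 6.6133)
Z(D) = (-8 + D)/(D + 2*D²) (Z(D) = (-8 + D)/(D + D*(2*D)) = (-8 + D)/(D + 2*D²))
O + Z(-7) = 496/75 + (-8 - 7)/((-7)*(1 + 2*(-7))) = 496/75 - ⅐*(-15)/(1 - 14) = 496/75 - ⅐*(-15)/(-13) = 496/75 - ⅐*(-1/13)*(-15) = 496/75 - 15/91 = 44011/6825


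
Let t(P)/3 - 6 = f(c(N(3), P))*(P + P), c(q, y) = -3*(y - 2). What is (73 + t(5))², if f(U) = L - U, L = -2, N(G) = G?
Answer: 90601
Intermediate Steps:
c(q, y) = 6 - 3*y (c(q, y) = -3*(-2 + y) = 6 - 3*y)
f(U) = -2 - U
t(P) = 18 + 6*P*(-8 + 3*P) (t(P) = 18 + 3*((-2 - (6 - 3*P))*(P + P)) = 18 + 3*((-2 + (-6 + 3*P))*(2*P)) = 18 + 3*((-8 + 3*P)*(2*P)) = 18 + 3*(2*P*(-8 + 3*P)) = 18 + 6*P*(-8 + 3*P))
(73 + t(5))² = (73 + (18 + 6*5*(-8 + 3*5)))² = (73 + (18 + 6*5*(-8 + 15)))² = (73 + (18 + 6*5*7))² = (73 + (18 + 210))² = (73 + 228)² = 301² = 90601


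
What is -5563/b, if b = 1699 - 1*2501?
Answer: 5563/802 ≈ 6.9364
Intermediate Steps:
b = -802 (b = 1699 - 2501 = -802)
-5563/b = -5563/(-802) = -5563*(-1/802) = 5563/802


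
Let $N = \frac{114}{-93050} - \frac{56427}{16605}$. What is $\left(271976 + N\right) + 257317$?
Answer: $\frac{27260094924431}{51503175} \approx 5.2929 \cdot 10^{5}$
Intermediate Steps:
$N = - \frac{175080844}{51503175}$ ($N = 114 \left(- \frac{1}{93050}\right) - \frac{18809}{5535} = - \frac{57}{46525} - \frac{18809}{5535} = - \frac{175080844}{51503175} \approx -3.3994$)
$\left(271976 + N\right) + 257317 = \left(271976 - \frac{175080844}{51503175}\right) + 257317 = \frac{14007452442956}{51503175} + 257317 = \frac{27260094924431}{51503175}$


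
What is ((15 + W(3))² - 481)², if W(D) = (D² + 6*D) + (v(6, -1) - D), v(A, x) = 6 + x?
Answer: 2117025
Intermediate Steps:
W(D) = 5 + D² + 5*D (W(D) = (D² + 6*D) + ((6 - 1) - D) = (D² + 6*D) + (5 - D) = 5 + D² + 5*D)
((15 + W(3))² - 481)² = ((15 + (5 + 3² + 5*3))² - 481)² = ((15 + (5 + 9 + 15))² - 481)² = ((15 + 29)² - 481)² = (44² - 481)² = (1936 - 481)² = 1455² = 2117025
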